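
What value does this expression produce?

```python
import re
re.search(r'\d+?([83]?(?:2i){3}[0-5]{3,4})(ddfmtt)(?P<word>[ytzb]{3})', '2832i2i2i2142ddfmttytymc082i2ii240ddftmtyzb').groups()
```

('32i2i2i2142', 'ddfmtt', 'yty')

Pattern: one or more of a digit (lazy); then optionally one of [83], then the literal '2i' repeated 3 times, then 3 to 4 of a character in [0-5] (captured); then the literal 'ddf', then the literal 'mtt' (captured); then exactly 3 of one of [ytzb] (captured as 'word').
Lazy quantifiers expand one character at a time until the remainder of the pattern can match.
`re.search` scans for the first position where the pattern succeeds.
The match spans [0:22] → '2832i2i2i2142ddfmttyty'.
Captured: group 1 = '32i2i2i2142', group 2 = 'ddfmtt', group 3 = 'yty'.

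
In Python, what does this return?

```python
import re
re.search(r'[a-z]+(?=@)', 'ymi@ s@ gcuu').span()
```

Lookahead/lookbehind check context without consuming it, so the matched span excludes the asserted characters.
`re.search` tries every starting position until one works.
The match spans [0:3] → 'ymi'.

(0, 3)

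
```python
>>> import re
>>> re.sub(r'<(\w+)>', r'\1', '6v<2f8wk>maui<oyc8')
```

Matches: at [2:9] → '<2f8wk>'.
Each match is replaced using the text its own group 1 captured.

'6v2f8wkmaui<oyc8'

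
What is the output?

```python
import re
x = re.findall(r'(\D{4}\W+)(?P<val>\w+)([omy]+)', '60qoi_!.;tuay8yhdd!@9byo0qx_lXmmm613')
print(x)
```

[('qoi_!.;', 'tuay8', 'y'), ('hdd!@', '9byo0qx_lXmm', 'm')]

`findall` packs the 3 group values into a tuple for every match.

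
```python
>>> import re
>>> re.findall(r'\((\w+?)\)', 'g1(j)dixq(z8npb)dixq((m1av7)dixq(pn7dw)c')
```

Walking the string: at [2:5] match '(j)', group 1 = 'j'; at [9:16] match '(z8npb)', group 1 = 'z8npb'; at [21:28] match '(m1av7)', group 1 = 'm1av7'; at [32:39] match '(pn7dw)', group 1 = 'pn7dw'.
`findall` collects group 1 from each match (4 total).

['j', 'z8npb', 'm1av7', 'pn7dw']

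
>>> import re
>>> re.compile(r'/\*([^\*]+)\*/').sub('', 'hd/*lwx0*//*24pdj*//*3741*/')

`sub` substitutes '' at each match site.

'hd'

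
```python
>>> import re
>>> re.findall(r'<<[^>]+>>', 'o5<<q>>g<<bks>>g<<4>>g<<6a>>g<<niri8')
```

['<<q>>', '<<bks>>', '<<4>>', '<<6a>>']

Matches: at [2:7] → '<<q>>'; at [8:15] → '<<bks>>'; at [16:21] → '<<4>>'; at [22:28] → '<<6a>>'.
No capturing groups, so `findall` returns the 4 full match strings.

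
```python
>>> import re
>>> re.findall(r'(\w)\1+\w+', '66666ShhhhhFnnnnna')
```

After group 1 captures some text, `\1` only succeeds where that same text appears again.
With a single group, `findall` returns only what that group captured — 1 item.

['6']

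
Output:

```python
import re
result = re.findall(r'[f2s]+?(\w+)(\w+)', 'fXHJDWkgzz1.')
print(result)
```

The pattern matches one or more of one of [f2s] (lazy); then one or more of a word character (captured); then one or more of a word character (captured).
2 groups means the one result is a tuple of 2 captured strings — 1 here.

[('XHJDWkgzz', '1')]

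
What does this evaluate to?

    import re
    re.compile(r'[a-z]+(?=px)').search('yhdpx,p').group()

Lookahead/lookbehind check context without consuming it, so the matched span excludes the asserted characters.
`search` walks the string left to right and returns the first match it finds.
The match spans [0:3] → 'yhd'.

'yhd'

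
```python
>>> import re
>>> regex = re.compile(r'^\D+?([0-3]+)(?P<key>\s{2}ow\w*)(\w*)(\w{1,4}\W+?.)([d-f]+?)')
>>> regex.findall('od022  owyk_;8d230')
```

[('022', '  owyk', '', '_;8', 'd')]

The pattern matches anchored at the start of the string; then one or more of a non-digit (lazy); then one or more of a character in [0-3] (captured); then exactly 2 of whitespace, then the literal 'ow', then zero or more of a word character (captured as 'key'); then zero or more of a word character (captured); then 1 to 4 of a word character, then one or more of a non-word character (lazy), then any character (captured); then one or more of a character in [d-f] (lazy) (captured).
Matches: at [0:15] match 'od022  owyk_;8d', groups = ('022', '  owyk', '', '_;8', 'd').
5 groups means the one result is a tuple of 5 captured strings — 1 here.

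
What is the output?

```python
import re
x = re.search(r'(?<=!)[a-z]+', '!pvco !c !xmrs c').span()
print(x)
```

(1, 5)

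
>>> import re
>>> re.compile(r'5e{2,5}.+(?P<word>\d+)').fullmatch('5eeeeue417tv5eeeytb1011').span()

Pattern: the literal '5', then 2 to 5 of the literal 'e'; then one or more of any character; then one or more of a digit (captured as 'word').
For `fullmatch`, every character of the input must be accounted for by the pattern.
The match spans [0:23] → '5eeeeue417tv5eeeytb1011'.
Captured: group 1 = '1'.

(0, 23)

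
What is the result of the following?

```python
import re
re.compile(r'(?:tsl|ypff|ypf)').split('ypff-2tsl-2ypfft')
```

['', '-2', '-2', 't']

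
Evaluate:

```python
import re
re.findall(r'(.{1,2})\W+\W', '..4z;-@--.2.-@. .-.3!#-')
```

This matches 1 to 2 of any character (captured); then one or more of a non-word character, then a non-word character.
Walking the string: at [2:10] match '4z;-@--.', group 1 = '4z'; at [10:19] match '2.-@. .-.', group 1 = '2.'; at [19:23] match '3!#-', group 1 = '3!'.
One capturing group, so `findall` returns just the captured substring from each match — 3 in all.

['4z', '2.', '3!']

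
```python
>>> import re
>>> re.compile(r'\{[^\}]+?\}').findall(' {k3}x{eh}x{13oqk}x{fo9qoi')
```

['{k3}', '{eh}', '{13oqk}']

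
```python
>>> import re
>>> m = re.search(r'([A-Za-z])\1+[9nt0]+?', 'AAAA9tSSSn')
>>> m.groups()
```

('A',)

A backreference is literal: `\1` must see the identical characters the first group matched.
`re.search` scans for the first position where the pattern succeeds.
The match spans [0:5] → 'AAAA9'.
Captured: group 1 = 'A'.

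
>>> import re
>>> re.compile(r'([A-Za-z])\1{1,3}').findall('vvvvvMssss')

The backreference `\1` re-matches whatever the first group consumed, character for character.
One capturing group, so `findall` returns just the captured substring from each match — 2 in all.

['v', 's']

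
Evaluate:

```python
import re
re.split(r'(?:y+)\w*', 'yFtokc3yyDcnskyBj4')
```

Pattern: one or more of a literal 'y' (non-capturing group); then zero or more of a word character.
Matches to split on: at [0:18] → 'yFtokc3yyDcnskyBj4'.
The string is cut at each match, leaving 2 pieces.

['', '']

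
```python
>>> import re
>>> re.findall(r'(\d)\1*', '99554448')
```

`\1` has to match the exact text group 1 already captured.
Scanning left to right: at [0:2] match '99', group 1 = '9'; at [2:4] match '55', group 1 = '5'; at [4:7] match '444', group 1 = '4'; at [7:8] match '8', group 1 = '8'.
`findall` collects group 1 from each match (4 total).

['9', '5', '4', '8']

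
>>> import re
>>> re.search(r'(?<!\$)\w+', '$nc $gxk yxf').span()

(2, 3)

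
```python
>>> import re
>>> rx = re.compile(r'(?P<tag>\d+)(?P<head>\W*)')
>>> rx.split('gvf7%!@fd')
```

['gvf', '7', '%!@', 'fd']

This matches one or more of a digit (captured as 'tag'); then zero or more of a non-word character (captured as 'head').
Matches to split on: at [3:7] → '7%!@'.
`re.split` interleaves the captured-group text with the surrounding fragments.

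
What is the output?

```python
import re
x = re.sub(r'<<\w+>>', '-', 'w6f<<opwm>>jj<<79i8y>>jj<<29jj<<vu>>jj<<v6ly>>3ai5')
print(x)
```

w6f-jj-jj<<29jj-jj-3ai5

Matches: at [3:11] → '<<opwm>>'; at [13:22] → '<<79i8y>>'; at [30:36] → '<<vu>>'; at [38:46] → '<<v6ly>>'.
Each match is replaced by '-'.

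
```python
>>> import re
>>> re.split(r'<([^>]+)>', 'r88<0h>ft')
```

['r88', '0h', 'ft']

`re.split` interleaves the captured-group text with the surrounding fragments.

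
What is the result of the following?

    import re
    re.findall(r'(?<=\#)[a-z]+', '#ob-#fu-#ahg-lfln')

The `(?=…)`/`(?<=…)` assertion just peeks at neighbouring text; it doesn't advance the match position.
Walking the string: at [1:3] → 'ob'; at [5:7] → 'fu'; at [9:12] → 'ahg'.
With no groups in the pattern, `findall` gives back each whole match — 3 here.

['ob', 'fu', 'ahg']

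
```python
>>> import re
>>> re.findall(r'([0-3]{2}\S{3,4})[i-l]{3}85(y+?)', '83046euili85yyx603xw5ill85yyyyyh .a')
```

[('3046eu', 'y'), ('03xw5', 'y')]

The pattern matches exactly 2 of a character in [0-3], then 3 to 4 of a non-whitespace character (captured); then exactly 3 of a character in [i-l], then the literal '85'; then one or more of a literal 'y' (lazy) (captured).
With the lazy modifier that quantifier settles for the fewest repetitions that let the rest of the pattern succeed (the atoms after it are unaffected and can still be greedy).
Scanning left to right: at [1:13] match '3046euili85y', groups = ('3046eu', 'y'); at [16:27] match '03xw5ill85y', groups = ('03xw5', 'y').
`findall` packs the 2 group values into a tuple for every match.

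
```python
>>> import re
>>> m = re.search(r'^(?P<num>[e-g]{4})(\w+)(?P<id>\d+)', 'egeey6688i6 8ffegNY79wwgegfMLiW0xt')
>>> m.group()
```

This matches anchored at the start of the string; then exactly 4 of a character in [e-g] (captured as 'num'); then one or more of a word character (captured); then one or more of a digit (captured as 'id').
The match spans [0:11] → 'egeey6688i6'.

'egeey6688i6'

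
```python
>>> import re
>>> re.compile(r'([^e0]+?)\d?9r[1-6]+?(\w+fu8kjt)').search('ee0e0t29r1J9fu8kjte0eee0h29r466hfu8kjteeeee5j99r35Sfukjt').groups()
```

('t', 'J9fu8kjte0eee0h29r466hfu8kjt')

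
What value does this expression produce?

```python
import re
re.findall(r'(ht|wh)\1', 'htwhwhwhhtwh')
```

`\1` is not a pattern — it's the concrete string captured by group 1, re-applied verbatim.
`findall` collects group 1 from the one match (1 total).

['wh']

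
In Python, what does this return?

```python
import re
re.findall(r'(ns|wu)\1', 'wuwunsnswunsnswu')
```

['wu', 'ns', 'ns']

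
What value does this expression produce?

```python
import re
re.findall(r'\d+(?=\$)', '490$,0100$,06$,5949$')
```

['490', '0100', '06', '5949']

The `(?=…)`/`(?<=…)` assertion just peeks at neighbouring text; it doesn't advance the match position.
Scanning left to right: at [0:3] → '490'; at [5:9] → '0100'; at [11:13] → '06'; at [15:19] → '5949'.
Since nothing is captured, `findall` lists the 4 matched substrings directly.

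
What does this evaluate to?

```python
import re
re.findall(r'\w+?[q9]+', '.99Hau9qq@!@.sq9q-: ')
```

This matches one or more of a word character (lazy); then one or more of one of [q9].
With the lazy modifier that quantifier settles for the fewest repetitions that let the rest of the pattern succeed (the atoms after it are unaffected and can still be greedy).
Matches: at [1:3] → '99'; at [3:9] → 'Hau9qq'; at [13:17] → 'sq9q'.
With no groups in the pattern, `findall` gives back each whole match — 3 here.

['99', 'Hau9qq', 'sq9q']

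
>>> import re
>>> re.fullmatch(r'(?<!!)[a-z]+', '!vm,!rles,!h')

`re.fullmatch` is like wrapping the pattern in `^…$` (in single-line mode).
Here the string isn't matched end-to-end, so the call returns None.

None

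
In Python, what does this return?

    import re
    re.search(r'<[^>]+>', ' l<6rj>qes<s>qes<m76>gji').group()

'<6rj>'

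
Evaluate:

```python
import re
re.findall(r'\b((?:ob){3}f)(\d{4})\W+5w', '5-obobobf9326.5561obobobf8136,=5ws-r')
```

[]

`findall` packs the 2 group values into a tuple for every match.
Nothing in the string satisfies the pattern, so the list is empty.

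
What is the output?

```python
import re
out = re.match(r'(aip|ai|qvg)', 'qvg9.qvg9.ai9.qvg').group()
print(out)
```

`re.match` won't scan ahead — the pattern has to work from the very first character.
The match spans [0:3] → 'qvg'.

qvg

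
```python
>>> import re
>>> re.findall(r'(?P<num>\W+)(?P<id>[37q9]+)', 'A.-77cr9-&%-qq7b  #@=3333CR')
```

[('.-', '77'), ('-&%-', 'qq7'), ('  #@=', '3333')]

This matches one or more of a non-word character (captured as 'num'); then one or more of one of [37q9] (captured as 'id').
Scanning left to right: at [1:5] match '.-77', groups = ('.-', '77'); at [8:15] match '-&%-qq7', groups = ('-&%-', 'qq7'); at [16:25] match '  #@=3333', groups = ('  #@=', '3333').
2 groups means each result is a tuple of 2 captured strings — 3 here.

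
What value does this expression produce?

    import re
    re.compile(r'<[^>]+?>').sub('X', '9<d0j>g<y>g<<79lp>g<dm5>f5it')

Matches: at [1:6] → '<d0j>'; at [7:10] → '<y>'; at [11:18] → '<<79lp>'; at [19:24] → '<dm5>'.
`sub` substitutes 'X' at each match site.

'9XgXgXgXf5it'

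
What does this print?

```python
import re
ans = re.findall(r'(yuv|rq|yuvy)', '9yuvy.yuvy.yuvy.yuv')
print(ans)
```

['yuv', 'yuv', 'yuv', 'yuv']

Alternation tries branches left to right and keeps the first one that lets the overall match succeed at that position.
`findall` collects group 1 from each match (4 total).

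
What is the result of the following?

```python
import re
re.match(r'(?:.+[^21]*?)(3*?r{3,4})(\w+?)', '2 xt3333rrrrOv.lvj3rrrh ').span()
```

(0, 23)

This matches one or more of any character, then zero or more of any character except [21] (lazy) (non-capturing group); then zero or more of a literal '3' (lazy), then 3 to 4 of the literal 'r' (captured); then one or more of a word character (lazy) (captured).
`match` is anchored at position 0; if the pattern doesn't fit there, it returns None.
The match spans [0:23] → '2 xt3333rrrrOv.lvj3rrrh'.
Captured: group 1 = 'rrr', group 2 = 'h'.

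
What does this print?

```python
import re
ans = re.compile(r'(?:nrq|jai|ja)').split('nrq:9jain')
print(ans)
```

Alternation tries branches left to right and keeps the first one that lets the overall match succeed at that position.
Each match becomes a cut point; 3 segments remain.

['', ':9', 'n']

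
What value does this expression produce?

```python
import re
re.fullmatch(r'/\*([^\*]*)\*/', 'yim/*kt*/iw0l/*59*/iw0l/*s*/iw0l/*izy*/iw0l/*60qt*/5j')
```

`re.fullmatch` requires the pattern to consume the entire string.
Here there's no way to consume every character, so the call returns None.

None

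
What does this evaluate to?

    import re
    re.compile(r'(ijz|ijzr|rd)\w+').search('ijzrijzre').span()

`re.search` tries every starting position until one works.
The match spans [0:9] → 'ijzrijzre'.
Captured: group 1 = 'ijz'.

(0, 9)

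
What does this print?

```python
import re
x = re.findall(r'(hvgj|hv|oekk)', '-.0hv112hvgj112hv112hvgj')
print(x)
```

Alternation tries branches left to right and keeps the first one that lets the overall match succeed at that position.
Scanning left to right: at [3:5] match 'hv', group 1 = 'hv'; at [8:12] match 'hvgj', group 1 = 'hvgj'; at [15:17] match 'hv', group 1 = 'hv'; at [20:24] match 'hvgj', group 1 = 'hvgj'.
One capturing group, so `findall` returns just the captured substring from each match — 4 in all.

['hv', 'hvgj', 'hv', 'hvgj']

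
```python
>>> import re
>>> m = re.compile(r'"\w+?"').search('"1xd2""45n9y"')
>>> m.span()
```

(0, 6)

`re.search` scans for the first position where the pattern succeeds.
The match spans [0:6] → '"1xd2"'.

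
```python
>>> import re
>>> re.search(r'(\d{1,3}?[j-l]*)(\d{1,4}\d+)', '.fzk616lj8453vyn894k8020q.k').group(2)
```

'16'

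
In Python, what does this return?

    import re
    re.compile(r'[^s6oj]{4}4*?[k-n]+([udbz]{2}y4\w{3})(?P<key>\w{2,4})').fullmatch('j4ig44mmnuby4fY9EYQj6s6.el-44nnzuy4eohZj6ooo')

None

For `fullmatch`, every character of the input must be accounted for by the pattern.
Here there's no way to consume every character, so the call returns None.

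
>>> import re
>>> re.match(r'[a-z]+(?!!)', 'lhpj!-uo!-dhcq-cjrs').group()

`(?!…)`/`(?<!…)` only lets a position through if the neighbouring text does NOT match; no characters are consumed.
`match` is anchored at position 0; if the pattern doesn't fit there, it returns None.
The match spans [0:3] → 'lhp'.

'lhp'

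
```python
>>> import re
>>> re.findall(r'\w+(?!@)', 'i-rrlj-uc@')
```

['i', 'rrlj', 'u']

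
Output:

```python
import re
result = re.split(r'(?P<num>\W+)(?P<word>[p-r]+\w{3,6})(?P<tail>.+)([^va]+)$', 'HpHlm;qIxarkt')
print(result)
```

['HpHlm', ';', 'qIxar', 'k', 't', '']

The pattern matches one or more of a non-word character (captured as 'num'); then one or more of a character in [p-r], then 3 to 6 of a word character (captured as 'word'); then one or more of any character (captured as 'tail'); then one or more of any character except [va] (captured); then anchored at the end.
Matches to split on: at [5:13] → ';qIxarkt'.
Because the pattern has a capturing group, `split` also inserts each captured text between the pieces.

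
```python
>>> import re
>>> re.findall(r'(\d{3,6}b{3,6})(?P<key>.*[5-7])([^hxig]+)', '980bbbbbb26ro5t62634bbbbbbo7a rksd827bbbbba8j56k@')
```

This matches 3 to 6 of a digit, then 3 to 6 of the literal 'b' (captured); then zero or more of any character, then a character in [5-7] (captured as 'key'); then one or more of any character except [hxig] (captured).
Matches: at [0:49] match '980bbbbbb26ro5t62634bbbbbbo7a rksd827bbbbba8j56k@', groups = ('980bbbbbb', '26ro5t62634bbbbbbo7a rksd827bbbbba8j56', 'k@').
3 groups means the one result is a tuple of 3 captured strings — 1 here.

[('980bbbbbb', '26ro5t62634bbbbbbo7a rksd827bbbbba8j56', 'k@')]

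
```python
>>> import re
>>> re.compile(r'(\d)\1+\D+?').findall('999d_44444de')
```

After group 1 captures some text, `\1` only succeeds where that same text appears again.
`findall` collects group 1 from each match (2 total).

['9', '4']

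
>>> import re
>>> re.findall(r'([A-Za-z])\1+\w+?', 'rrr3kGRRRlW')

['r', 'R']

`\1` is not a pattern — it's the concrete string captured by group 1, re-applied verbatim.
`findall` collects group 1 from each match (2 total).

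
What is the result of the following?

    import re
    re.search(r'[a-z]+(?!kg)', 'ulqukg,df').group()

A negative assertion filters positions out without eating any characters.
The match spans [0:6] → 'ulqukg'.

'ulqukg'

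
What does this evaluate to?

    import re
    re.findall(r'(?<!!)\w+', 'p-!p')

['p']

The negative lookahead/lookbehind blocks any match where the forbidden context is present.
Since nothing is captured, `findall` lists the 1 matched substring directly.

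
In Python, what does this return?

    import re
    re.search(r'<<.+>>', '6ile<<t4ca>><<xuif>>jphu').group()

Unlike `match`, `search` isn't anchored — it looks for the pattern anywhere in the string.
The match spans [4:20] → '<<t4ca>><<xuif>>'.

'<<t4ca>><<xuif>>'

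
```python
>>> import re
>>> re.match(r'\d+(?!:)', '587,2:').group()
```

'587'

`(?!…)`/`(?<!…)` only lets a position through if the neighbouring text does NOT match; no characters are consumed.
With `match`, the pattern is implicitly anchored at the beginning.
The match spans [0:3] → '587'.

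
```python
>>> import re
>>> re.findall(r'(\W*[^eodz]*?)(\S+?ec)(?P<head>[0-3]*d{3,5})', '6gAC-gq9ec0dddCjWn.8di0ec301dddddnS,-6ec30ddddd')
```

[('', '6gAC-gq9ec', '0ddd'), ('', 'CjWn.8di0ec', '301ddddd'), ('', 'nS,-6ec', '30ddddd')]

This matches zero or more of a non-word character, then zero or more of any character except [eodz] (lazy) (captured); then one or more of a non-whitespace character (lazy), then the literal 'ec' (captured); then zero or more of a character in [0-3], then 3 to 5 of the literal 'd' (captured as 'head').
Matches: at [0:14] match '6gAC-gq9ec0ddd', groups = ('', '6gAC-gq9ec', '0ddd'); at [14:33] match 'CjWn.8di0ec301ddddd', groups = ('', 'CjWn.8di0ec', '301ddddd'); at [33:47] match 'nS,-6ec30ddddd', groups = ('', 'nS,-6ec', '30ddddd').
With 3 capturing groups, `findall` returns a 3-tuple per match.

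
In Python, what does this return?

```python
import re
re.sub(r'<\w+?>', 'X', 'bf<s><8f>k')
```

'bfXXk'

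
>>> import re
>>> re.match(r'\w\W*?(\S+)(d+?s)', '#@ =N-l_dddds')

None

This matches a word character, then zero or more of a non-word character (lazy); then one or more of a non-whitespace character (captured); then one or more of the literal 'd' (lazy), then the literal 's' (captured).
`re.match` won't scan ahead — the pattern has to work from the very first character.
Here the string doesn't start with a match, so the call returns None.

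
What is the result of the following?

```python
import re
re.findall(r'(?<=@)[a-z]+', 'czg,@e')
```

The positive lookaround only admits positions where the adjacent text matches; those characters stay outside the span.
Scanning left to right: at [5:6] → 'e'.
Since nothing is captured, `findall` lists the 1 matched substring directly.

['e']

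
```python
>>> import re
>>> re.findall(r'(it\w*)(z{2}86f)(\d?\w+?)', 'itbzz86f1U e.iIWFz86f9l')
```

[('itb', 'zz86f', '1U')]

Pattern: the literal 'it', then zero or more of a word character (captured); then exactly 2 of the literal 'z', then the literal '86f' (captured); then optionally a digit, then one or more of a word character (lazy) (captured).
Scanning left to right: at [0:10] match 'itbzz86f1U', groups = ('itb', 'zz86f', '1U').
Multiple groups make `findall` return tuples — one 3-tuple for the one match.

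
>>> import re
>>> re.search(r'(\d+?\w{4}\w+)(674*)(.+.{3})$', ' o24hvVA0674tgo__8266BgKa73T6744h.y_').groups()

This matches one or more of a digit (lazy), then exactly 4 of a word character, then one or more of a word character (captured); then the literal '67', then zero or more of the literal '4' (captured); then one or more of any character, then exactly 3 of any character (captured); then anchored at the end.
`search` walks the string left to right and returns the first match it finds.
The match spans [2:36] → '24hvVA0674tgo__8266BgKa73T6744h.y_'.
Captured: group 1 = '24hvVA0674tgo__8266BgKa73T', group 2 = '6744', group 3 = 'h.y_'.

('24hvVA0674tgo__8266BgKa73T', '6744', 'h.y_')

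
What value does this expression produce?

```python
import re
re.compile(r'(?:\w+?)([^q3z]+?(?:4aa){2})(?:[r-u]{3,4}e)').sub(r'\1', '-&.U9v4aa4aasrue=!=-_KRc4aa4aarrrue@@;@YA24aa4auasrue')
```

'-&.9v4aa4aa=!=-KRc4aa4aa@@;@YA24aa4auasrue'

`\1` in the replacement pulls in group 1's text for each match.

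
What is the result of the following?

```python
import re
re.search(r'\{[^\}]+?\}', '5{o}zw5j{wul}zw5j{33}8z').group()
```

'{o}'

`re.search` scans for the first position where the pattern succeeds.
The match spans [1:4] → '{o}'.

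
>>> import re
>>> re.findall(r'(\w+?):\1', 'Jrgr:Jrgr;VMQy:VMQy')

The backreference `\1` re-matches whatever the first group consumed, character for character.
Walking the string: at [0:9] match 'Jrgr:Jrgr', group 1 = 'Jrgr'; at [10:19] match 'VMQy:VMQy', group 1 = 'VMQy'.
Because there's exactly one group, `findall` drops the full match and keeps group 1 from each hit.

['Jrgr', 'VMQy']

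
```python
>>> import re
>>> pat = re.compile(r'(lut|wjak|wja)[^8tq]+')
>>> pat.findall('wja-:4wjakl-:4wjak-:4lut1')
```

['wja']

With a single group, `findall` returns only what that group captured — 1 item.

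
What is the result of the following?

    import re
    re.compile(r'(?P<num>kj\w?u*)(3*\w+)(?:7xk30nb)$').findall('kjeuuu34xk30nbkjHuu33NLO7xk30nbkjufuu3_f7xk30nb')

[('kjeuuu', '34xk30nbkjHuu33NLO7xk30nbkjufuu3_f')]

This matches the literal 'kj', then optionally a word character, then zero or more of the literal 'u' (captured as 'num'); then zero or more of the literal '3', then one or more of a word character (captured); then the literal '7', then the literal 'xk3', then the literal '0nb' (non-capturing group); then anchored at the end.
2 groups means the one result is a tuple of 2 captured strings — 1 here.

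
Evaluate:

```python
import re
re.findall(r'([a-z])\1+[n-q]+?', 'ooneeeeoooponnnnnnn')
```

`\1` is not a pattern — it's the concrete string captured by group 1, re-applied verbatim.
Walking the string: at [0:3] match 'oon', group 1 = 'o'; at [3:8] match 'eeeeo', group 1 = 'e'; at [8:11] match 'oop', group 1 = 'o'; at [12:19] match 'nnnnnnn', group 1 = 'n'.
With a single group, `findall` returns only what that group captured — 4 items.

['o', 'e', 'o', 'n']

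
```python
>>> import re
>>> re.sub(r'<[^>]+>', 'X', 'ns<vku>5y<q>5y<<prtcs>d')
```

'nsX5yX5yXd'

Matches: at [2:7] → '<vku>'; at [9:12] → '<q>'; at [14:22] → '<<prtcs>'.
Each match is replaced by 'X'.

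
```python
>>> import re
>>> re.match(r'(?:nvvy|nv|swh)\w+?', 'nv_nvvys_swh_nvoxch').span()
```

(0, 3)

With `match`, the pattern is implicitly anchored at the beginning.
The match spans [0:3] → 'nv_'.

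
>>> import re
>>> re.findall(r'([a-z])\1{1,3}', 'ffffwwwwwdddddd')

['f', 'w', 'd', 'd']

`\1` has to match the exact text group 1 already captured.
Scanning left to right: at [0:4] match 'ffff', group 1 = 'f'; at [4:8] match 'wwww', group 1 = 'w'; at [9:13] match 'dddd', group 1 = 'd'; at [13:15] match 'dd', group 1 = 'd'.
With a single group, `findall` returns only what that group captured — 4 items.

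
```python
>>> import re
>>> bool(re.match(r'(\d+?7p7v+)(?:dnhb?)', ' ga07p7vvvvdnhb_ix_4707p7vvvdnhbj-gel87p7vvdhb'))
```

The pattern matches one or more of a digit (lazy), then the literal '7p7', then one or more of a literal 'v' (captured); then the literal 'dnh', then optionally a literal 'b' (non-capturing group).
`match` is anchored at position 0; if the pattern doesn't fit there, it returns None.
Here the pattern fails at index 0, so the call returns None, and `bool(None)` is False.

False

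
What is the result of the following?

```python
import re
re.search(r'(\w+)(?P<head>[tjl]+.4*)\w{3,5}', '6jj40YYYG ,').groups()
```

('6j', 'j4')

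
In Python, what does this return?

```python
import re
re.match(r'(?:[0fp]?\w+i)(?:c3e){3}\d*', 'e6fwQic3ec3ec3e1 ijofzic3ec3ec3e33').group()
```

The pattern matches optionally one of [0fp], then one or more of a word character, then the literal 'i' (non-capturing group); then the literal 'c3e' repeated 3 times, then zero or more of a digit.
`re.match` only tries the pattern at the start of the string.
The match spans [0:16] → 'e6fwQic3ec3ec3e1'.

'e6fwQic3ec3ec3e1'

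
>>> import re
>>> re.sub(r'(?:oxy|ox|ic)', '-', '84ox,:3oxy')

'84-,:3-'

`|` is ordered: at each position the engine commits to the first alternative that works.
Every occurrence is swapped for '-'.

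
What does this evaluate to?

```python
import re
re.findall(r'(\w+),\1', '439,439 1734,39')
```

After group 1 captures some text, `\1` only succeeds where that same text appears again.
Matches: at [0:7] match '439,439', group 1 = '439'.
With a single group, `findall` returns only what that group captured — 1 item.

['439']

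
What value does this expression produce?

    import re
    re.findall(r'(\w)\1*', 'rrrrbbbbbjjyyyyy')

['r', 'b', 'j', 'y']

`\1` is not a pattern — it's the concrete string captured by group 1, re-applied verbatim.
Walking the string: at [0:4] match 'rrrr', group 1 = 'r'; at [4:9] match 'bbbbb', group 1 = 'b'; at [9:11] match 'jj', group 1 = 'j'; at [11:16] match 'yyyyy', group 1 = 'y'.
`findall` collects group 1 from each match (4 total).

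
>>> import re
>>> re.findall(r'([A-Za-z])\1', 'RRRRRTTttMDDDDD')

['R', 'R', 'T', 't', 'D', 'D']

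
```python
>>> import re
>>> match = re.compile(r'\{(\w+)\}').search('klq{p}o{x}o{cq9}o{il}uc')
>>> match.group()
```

'{p}'

The match spans [3:6] → '{p}'.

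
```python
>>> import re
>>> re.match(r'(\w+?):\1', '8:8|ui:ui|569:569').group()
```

`match` is anchored at position 0; if the pattern doesn't fit there, it returns None.
The match spans [0:3] → '8:8'.

'8:8'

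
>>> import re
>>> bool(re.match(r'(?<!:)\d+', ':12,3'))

False

Because the assertion is negative and zero-width, positions next to the forbidden text are skipped.
`re.match` only tries the pattern at the start of the string.
Here the pattern fails at index 0, so the call returns None, and `bool(None)` is False.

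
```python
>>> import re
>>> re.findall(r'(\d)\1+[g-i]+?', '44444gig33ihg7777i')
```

['4', '3', '7']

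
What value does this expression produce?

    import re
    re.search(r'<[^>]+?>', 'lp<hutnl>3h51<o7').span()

(2, 9)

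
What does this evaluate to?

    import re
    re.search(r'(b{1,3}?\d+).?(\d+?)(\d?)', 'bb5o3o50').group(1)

'bb5'

The pattern matches 1 to 3 of the literal 'b' (lazy), then one or more of a digit (captured); then optionally any character; then one or more of a digit (lazy) (captured); then optionally a digit (captured).
`search` walks the string left to right and returns the first match it finds.
The match spans [0:5] → 'bb5o3'.
Captured: group 1 = 'bb5', group 2 = '3', group 3 = ''.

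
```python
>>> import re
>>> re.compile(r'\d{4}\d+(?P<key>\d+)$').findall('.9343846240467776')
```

['6']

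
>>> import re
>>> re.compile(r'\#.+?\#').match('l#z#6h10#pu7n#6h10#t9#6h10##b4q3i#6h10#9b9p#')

None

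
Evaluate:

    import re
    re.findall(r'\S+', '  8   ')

['8']

`findall` yields the raw match text (1 of them) because the pattern has no groups.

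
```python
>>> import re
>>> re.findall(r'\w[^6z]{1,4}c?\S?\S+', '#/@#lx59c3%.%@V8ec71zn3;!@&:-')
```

['lx59c3%.%@V8ec71zn3;!@&:-']

With no groups in the pattern, `findall` gives back each whole match — 1 here.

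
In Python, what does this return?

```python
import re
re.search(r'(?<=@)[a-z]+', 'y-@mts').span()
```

(3, 6)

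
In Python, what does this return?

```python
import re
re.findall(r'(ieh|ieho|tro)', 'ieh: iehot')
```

Alternation isn't longest-match — the leftmost alternative that fits at this position is chosen.
Scanning left to right: at [0:3] match 'ieh', group 1 = 'ieh'; at [5:8] match 'ieh', group 1 = 'ieh'.
With a single group, `findall` returns only what that group captured — 2 items.

['ieh', 'ieh']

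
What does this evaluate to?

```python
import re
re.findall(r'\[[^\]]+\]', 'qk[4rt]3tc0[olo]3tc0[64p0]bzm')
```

`findall` yields the raw match text (3 of them) because the pattern has no groups.

['[4rt]', '[olo]', '[64p0]']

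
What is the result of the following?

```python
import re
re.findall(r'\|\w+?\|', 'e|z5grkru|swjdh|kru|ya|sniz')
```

No capturing groups, so `findall` returns the 2 full match strings.

['|z5grkru|', '|kru|']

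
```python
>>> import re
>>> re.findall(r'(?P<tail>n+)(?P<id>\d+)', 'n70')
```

[('n', '70')]

2 groups means the one result is a tuple of 2 captured strings — 1 here.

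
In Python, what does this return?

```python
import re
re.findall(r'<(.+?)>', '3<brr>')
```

Scanning left to right: at [1:6] match '<brr>', group 1 = 'brr'.
One capturing group, so `findall` returns just the captured substring from the one match — 1 in all.

['brr']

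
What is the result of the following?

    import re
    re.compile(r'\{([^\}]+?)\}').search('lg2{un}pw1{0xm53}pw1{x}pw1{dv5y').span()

(3, 7)

`search` walks the string left to right and returns the first match it finds.
The match spans [3:7] → '{un}'.
Captured: group 1 = 'un'.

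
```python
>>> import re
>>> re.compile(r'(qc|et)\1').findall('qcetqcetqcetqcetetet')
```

['et']

The backreference `\1` re-matches whatever the first group consumed, character for character.
With a single group, `findall` returns only what that group captured — 1 item.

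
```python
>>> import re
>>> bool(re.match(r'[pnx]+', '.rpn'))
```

This matches one or more of one of [pnx].
With `match`, the pattern is implicitly anchored at the beginning.
Here the pattern fails at index 0, so the call returns None, and `bool(None)` is False.

False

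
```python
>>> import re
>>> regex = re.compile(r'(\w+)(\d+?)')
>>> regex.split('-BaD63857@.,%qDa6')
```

['-', 'BaD6385', '7', '@.,%', 'qDa', '6', '']

With a capturing group present, the delimiter's captured portion is kept in the result list.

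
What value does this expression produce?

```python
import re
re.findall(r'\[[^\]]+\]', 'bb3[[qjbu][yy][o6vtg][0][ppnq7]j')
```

['[[qjbu]', '[yy]', '[o6vtg]', '[0]', '[ppnq7]']

Scanning left to right: at [3:10] → '[[qjbu]'; at [10:14] → '[yy]'; at [14:21] → '[o6vtg]'; at [21:24] → '[0]'; at [24:31] → '[ppnq7]'.
No capturing groups, so `findall` returns the 5 full match strings.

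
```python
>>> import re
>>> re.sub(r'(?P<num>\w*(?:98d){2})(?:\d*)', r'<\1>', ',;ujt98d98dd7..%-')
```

',;<ujt98d98d>d7..%-'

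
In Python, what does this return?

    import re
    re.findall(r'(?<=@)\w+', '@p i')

The lookaround is zero-width — it requires the adjacent text to match without consuming it, so the asserted text isn't part of the match.
No capturing groups, so `findall` returns the 1 full match string.

['p']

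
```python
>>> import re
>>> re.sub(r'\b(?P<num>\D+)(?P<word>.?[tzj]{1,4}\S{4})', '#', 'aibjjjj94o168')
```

`sub` substitutes '#' at each match site.

'#68'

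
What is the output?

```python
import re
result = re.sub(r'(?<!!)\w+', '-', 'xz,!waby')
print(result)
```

-,!w-

`(?!…)`/`(?<!…)` only lets a position through if the neighbouring text does NOT match; no characters are consumed.
Matches: at [0:2] → 'xz'; at [5:8] → 'aby'.
Each match is replaced by '-'.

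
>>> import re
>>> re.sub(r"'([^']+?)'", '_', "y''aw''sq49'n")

"y'__n"

Matches: at [2:6] → "'aw'"; at [6:12] → "'sq49'".
Every occurrence is swapped for '_'.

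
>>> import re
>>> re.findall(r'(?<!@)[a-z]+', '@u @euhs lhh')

['uhs', 'lhh']

Because the assertion is negative and zero-width, positions next to the forbidden text are skipped.
With no groups in the pattern, `findall` gives back each whole match — 2 here.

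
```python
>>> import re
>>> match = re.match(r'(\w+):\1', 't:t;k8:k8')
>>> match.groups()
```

The match spans [0:3] → 't:t'.
Captured: group 1 = 't'.

('t',)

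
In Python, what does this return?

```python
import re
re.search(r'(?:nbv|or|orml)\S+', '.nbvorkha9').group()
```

'nbvorkha9'

The match spans [1:10] → 'nbvorkha9'.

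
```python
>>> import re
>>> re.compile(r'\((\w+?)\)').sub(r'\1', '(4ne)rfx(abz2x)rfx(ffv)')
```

'4nerfxabz2xrfxffv'

Matches: at [0:5] → '(4ne)'; at [8:15] → '(abz2x)'; at [18:23] → '(ffv)'.
The replacement refers to a captured group, so each match is rewritten using its own captured text.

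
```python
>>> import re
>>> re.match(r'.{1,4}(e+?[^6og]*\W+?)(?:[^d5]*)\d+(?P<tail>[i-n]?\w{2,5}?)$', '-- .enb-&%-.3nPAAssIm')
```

None

The pattern matches 1 to 4 of any character; then one or more of the literal 'e' (lazy), then zero or more of any character except [6og], then one or more of a non-word character (lazy) (captured); then zero or more of any character except [d5] (non-capturing group); then one or more of a digit; then optionally a character in [i-n], then 2 to 5 of a word character (lazy) (captured as 'tail'); then anchored at the end.
`match` is anchored at position 0; if the pattern doesn't fit there, it returns None.
Here the string doesn't start with a match, so the call returns None.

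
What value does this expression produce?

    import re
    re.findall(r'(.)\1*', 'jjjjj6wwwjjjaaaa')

['j', '6', 'w', 'j', 'a']

The backreference `\1` re-matches whatever the first group consumed, character for character.
Because there's exactly one group, `findall` drops the full match and keeps group 1 from each hit.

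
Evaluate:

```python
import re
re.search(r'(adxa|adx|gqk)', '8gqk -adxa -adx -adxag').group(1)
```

The match spans [1:4] → 'gqk'.
Captured: group 1 = 'gqk'.

'gqk'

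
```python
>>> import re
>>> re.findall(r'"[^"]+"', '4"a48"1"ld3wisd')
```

Walking the string: at [1:6] → '"a48"'.
Since nothing is captured, `findall` lists the 1 matched substring directly.

['"a48"']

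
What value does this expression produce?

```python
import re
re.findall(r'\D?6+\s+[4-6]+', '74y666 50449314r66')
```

This matches optionally a non-digit, then one or more of the literal '6', then one or more of whitespace; then one or more of a character in [4-6].
Walking the string: at [2:8] → 'y666 5'.
No capturing groups, so `findall` returns the 1 full match string.

['y666 5']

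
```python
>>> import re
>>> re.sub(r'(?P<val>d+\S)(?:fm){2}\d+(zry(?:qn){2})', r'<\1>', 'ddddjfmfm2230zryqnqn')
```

Each match is replaced using the text its own group 1 captured.

'<ddddj>'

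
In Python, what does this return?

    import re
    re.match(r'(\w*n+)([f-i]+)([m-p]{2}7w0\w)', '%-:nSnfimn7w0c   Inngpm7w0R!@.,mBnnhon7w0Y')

None

`match` is anchored at position 0; if the pattern doesn't fit there, it returns None.
Here the pattern fails at index 0, so the call returns None.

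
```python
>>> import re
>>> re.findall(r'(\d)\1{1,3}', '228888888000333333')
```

After group 1 captures some text, `\1` only succeeds where that same text appears again.
Matches: at [0:2] match '22', group 1 = '2'; at [2:6] match '8888', group 1 = '8'; at [6:9] match '888', group 1 = '8'; at [9:12] match '000', group 1 = '0'; at [12:16] match '3333', group 1 = '3'; ….
Because there's exactly one group, `findall` drops the full match and keeps group 1 from each hit.

['2', '8', '8', '0', '3', '3']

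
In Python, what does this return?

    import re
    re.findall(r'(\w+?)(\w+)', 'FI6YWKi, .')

[('F', 'I6YWKi')]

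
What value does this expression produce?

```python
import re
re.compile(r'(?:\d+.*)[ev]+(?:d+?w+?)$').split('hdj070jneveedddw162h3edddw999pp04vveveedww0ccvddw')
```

['hdj', '']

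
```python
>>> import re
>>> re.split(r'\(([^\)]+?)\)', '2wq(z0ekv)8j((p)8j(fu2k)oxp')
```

`re.split` interleaves the captured-group text with the surrounding fragments.

['2wq', 'z0ekv', '8j', '(p', '8j', 'fu2k', 'oxp']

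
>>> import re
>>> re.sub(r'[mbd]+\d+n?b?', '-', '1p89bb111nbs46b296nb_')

'1p89-s46-_'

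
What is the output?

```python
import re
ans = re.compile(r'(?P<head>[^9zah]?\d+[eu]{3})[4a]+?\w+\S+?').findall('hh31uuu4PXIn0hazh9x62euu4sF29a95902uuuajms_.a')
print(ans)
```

The pattern matches optionally any character except [9zah], then one or more of a digit, then exactly 3 of one of [eu] (captured as 'head'); then one or more of one of [4a] (lazy); then one or more of a word character; then one or more of a non-whitespace character (lazy).
Matches: at [2:44] match '31uuu4PXIn0hazh9x62euu4sF29a95902uuuajms_.', group 1 = '31uuu'.
`findall` collects group 1 from the one match (1 total).

['31uuu']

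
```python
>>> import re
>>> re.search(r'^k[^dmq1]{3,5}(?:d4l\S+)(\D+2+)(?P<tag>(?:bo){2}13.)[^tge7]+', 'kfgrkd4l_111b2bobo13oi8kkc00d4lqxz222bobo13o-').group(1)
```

'z222'

The pattern matches anchored at the start of the string; then a literal 'k', then 3 to 5 of any character except [dmq1]; then the literal 'd4l', then one or more of a non-whitespace character (non-capturing group); then one or more of a non-digit, then one or more of a literal '2' (captured); then the literal 'bo' repeated 2 times, then the literal '13', then any character (captured as 'tag'); then one or more of any character except [tge7].
`re.search` tries every starting position until one works.
The match spans [0:45] → 'kfgrkd4l_111b2bobo13oi8kkc00d4lqxz222bobo13o-'.
Captured: group 1 = 'z222', group 2 = 'bobo13o'.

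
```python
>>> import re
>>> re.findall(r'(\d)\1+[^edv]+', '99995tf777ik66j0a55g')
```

`\1` has to match the exact text group 1 already captured.
Matches: at [0:20] match '99995tf777ik66j0a55g', group 1 = '9'.
With a single group, `findall` returns only what that group captured — 1 item.

['9']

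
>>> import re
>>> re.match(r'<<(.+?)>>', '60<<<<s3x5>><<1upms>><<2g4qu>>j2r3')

`re.match` only tries the pattern at the start of the string.
Here the string doesn't start with a match, so the call returns None.

None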